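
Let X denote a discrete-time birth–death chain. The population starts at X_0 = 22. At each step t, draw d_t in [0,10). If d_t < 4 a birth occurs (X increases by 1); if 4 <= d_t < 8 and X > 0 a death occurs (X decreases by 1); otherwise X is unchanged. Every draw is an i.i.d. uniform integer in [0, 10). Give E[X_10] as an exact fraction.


22

X can drop by at most 1 per step and X_0 = 22 > T = 10, so X_t >= 22 − t >= 12 > 0 for every t <= 10: the floor at 0 (the 'and X > 0' condition) never binds. Hence X_10 = X_0 + Σ_{t<10} Y_t with i.i.d. increments Y_t = y(d_t) ∈ {+1, −1, 0}.
Outcome values over d=0..9: [1, 1, 1, 1, -1, -1, -1, -1, 0, 0]
Σy = 0, Σy² = 8, M = 10
μ = 0/10 = 0,  σ² = 8/10 − (0)² = 4/5
E[X_10] = 22 + 10·(0) = 22


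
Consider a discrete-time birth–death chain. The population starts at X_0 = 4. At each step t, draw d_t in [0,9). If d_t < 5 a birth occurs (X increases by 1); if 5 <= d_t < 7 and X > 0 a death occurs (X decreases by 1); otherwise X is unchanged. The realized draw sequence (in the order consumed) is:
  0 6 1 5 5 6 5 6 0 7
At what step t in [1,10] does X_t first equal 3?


t=0: X=4, d=0 → birth, X_1=5
t=1: X=5, d=6 → death, X_2=4
t=2: X=4, d=1 → birth, X_3=5
t=3: X=5, d=5 → death, X_4=4
t=4: X=4, d=5 → death, X_5=3
t=5: X=3, d=6 → death, X_6=2
t=6: X=2, d=5 → death, X_7=1
t=7: X=1, d=6 → death, X_8=0
t=8: X=0, d=0 → birth, X_9=1
t=9: X=1, d=7 → hold, X_10=1

5


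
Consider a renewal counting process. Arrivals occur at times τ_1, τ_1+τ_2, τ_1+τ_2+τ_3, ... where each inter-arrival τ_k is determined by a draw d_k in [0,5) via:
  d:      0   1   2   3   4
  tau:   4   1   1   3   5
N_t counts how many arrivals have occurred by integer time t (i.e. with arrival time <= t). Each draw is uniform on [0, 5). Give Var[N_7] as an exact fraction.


6945790496/6103515625

Inter-arrival values over d=0..4: [4, 1, 1, 3, 5]
Each d has probability 1/5, so the pmf of τ is: f(1) = 2/5, f(3) = 1/5, f(4) = 1/5, f(5) = 1/5
Let p_n(j) = P(N_n = j), with p_0 = [1]. Condition on τ_1: p_n(0) = P(τ > n), and for j >= 1, p_n(j) = Σ_{k<=n} f(k)·p_{n−k}(j−1)
p_1 = [3/5, 2/5]  (j = 0..1)
p_2 = [3/5, 6/25, 4/25]  (j = 0..2)
p_3 = [2/5, 11/25, 12/125, 8/125]  (j = 0..3)
p_4 = [1/5, 12/25, 32/125, 24/625, 16/625]  (j = 0..4)
p_5 = [0, 13/25, 8/25, 84/625, 48/3125, 32/3125]  (j = 0..5)
p_6 = [0, 8/25, 53/125, 112/625, 208/3125, 96/15625, 64/15625]  (j = 0..6)
p_7 = [0, 6/25, 9/25, 34/125, 288/3125, 496/15625, 192/78125, 128/78125]  (j = 0..7)
E[N_7] = Σ j·p_7(j) = 181998/78125;  E[N_7²] = Σ j²·p_7(j) = 512884/78125
Var[N_7] = 512884/78125 − (181998/78125)² = 6945790496/6103515625


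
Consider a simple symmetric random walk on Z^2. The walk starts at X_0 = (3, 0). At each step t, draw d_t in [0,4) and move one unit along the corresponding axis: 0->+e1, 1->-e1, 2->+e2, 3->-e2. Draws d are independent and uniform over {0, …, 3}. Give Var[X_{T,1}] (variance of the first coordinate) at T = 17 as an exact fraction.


Outcome values over d=0..3: [1, -1, 0, 0]
Σy = 0, Σy² = 2, M = 4
μ = 0/4 = 0,  σ² = 2/4 − (0)² = 1/2
Independent increments: Var[X_17] = 17·σ² = 17·(1/2) = 17/2

17/2


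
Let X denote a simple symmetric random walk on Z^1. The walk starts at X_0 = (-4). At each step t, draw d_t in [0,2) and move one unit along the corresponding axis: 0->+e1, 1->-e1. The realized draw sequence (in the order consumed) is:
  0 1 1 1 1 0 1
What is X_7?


(-7)

t=0: X=(-4), d=0 → +e1, X_1=(-3)
t=1: X=(-3), d=1 → -e1, X_2=(-4)
t=2: X=(-4), d=1 → -e1, X_3=(-5)
t=3: X=(-5), d=1 → -e1, X_4=(-6)
t=4: X=(-6), d=1 → -e1, X_5=(-7)
t=5: X=(-7), d=0 → +e1, X_6=(-6)
t=6: X=(-6), d=1 → -e1, X_7=(-7)


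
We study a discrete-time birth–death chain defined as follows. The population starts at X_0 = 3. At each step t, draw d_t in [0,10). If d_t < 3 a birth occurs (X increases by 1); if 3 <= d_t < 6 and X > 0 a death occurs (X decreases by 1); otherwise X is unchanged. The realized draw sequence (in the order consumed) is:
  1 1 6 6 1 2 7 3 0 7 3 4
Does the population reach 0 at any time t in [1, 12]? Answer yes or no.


t=0: X=3, d=1 → birth, X_1=4
t=1: X=4, d=1 → birth, X_2=5
t=2: X=5, d=6 → hold, X_3=5
t=3: X=5, d=6 → hold, X_4=5
t=4: X=5, d=1 → birth, X_5=6
t=5: X=6, d=2 → birth, X_6=7
t=6: X=7, d=7 → hold, X_7=7
t=7: X=7, d=3 → death, X_8=6
t=8: X=6, d=0 → birth, X_9=7
t=9: X=7, d=7 → hold, X_10=7
t=10: X=7, d=3 → death, X_11=6
t=11: X=6, d=4 → death, X_12=5

no


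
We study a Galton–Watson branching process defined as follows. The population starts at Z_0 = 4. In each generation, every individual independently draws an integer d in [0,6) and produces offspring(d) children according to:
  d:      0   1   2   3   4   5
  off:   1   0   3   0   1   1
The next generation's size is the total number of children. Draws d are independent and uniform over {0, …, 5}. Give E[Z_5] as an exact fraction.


4

Outcome values over d=0..5: [1, 0, 3, 0, 1, 1]
Σy = 6, Σy² = 12, M = 6
μ = 6/6 = 1,  σ² = 12/6 − (1)² = 1
E[Z_0] = 4
E[Z_1] = 1·E[Z_0] = 4
E[Z_2] = 1·E[Z_1] = 4
E[Z_3] = 1·E[Z_2] = 4
E[Z_4] = 1·E[Z_3] = 4
E[Z_5] = 1·E[Z_4] = 4


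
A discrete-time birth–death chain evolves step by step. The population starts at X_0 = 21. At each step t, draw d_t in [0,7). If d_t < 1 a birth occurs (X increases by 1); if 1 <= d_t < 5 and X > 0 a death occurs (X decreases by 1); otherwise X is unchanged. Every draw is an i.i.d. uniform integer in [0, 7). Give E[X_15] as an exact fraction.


X can drop by at most 1 per step and X_0 = 21 > T = 15, so X_t >= 21 − t >= 6 > 0 for every t <= 15: the floor at 0 (the 'and X > 0' condition) never binds. Hence X_15 = X_0 + Σ_{t<15} Y_t with i.i.d. increments Y_t = y(d_t) ∈ {+1, −1, 0}.
Outcome values over d=0..6: [1, -1, -1, -1, -1, 0, 0]
Σy = -3, Σy² = 5, M = 7
μ = -3/7 = -3/7,  σ² = 5/7 − (-3/7)² = 26/49
E[X_15] = 21 + 15·(-3/7) = 102/7

102/7


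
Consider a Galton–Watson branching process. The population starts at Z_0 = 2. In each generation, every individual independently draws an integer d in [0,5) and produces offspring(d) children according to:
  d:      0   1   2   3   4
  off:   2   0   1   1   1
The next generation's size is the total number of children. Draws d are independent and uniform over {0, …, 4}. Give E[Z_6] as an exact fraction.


Outcome values over d=0..4: [2, 0, 1, 1, 1]
Σy = 5, Σy² = 7, M = 5
μ = 5/5 = 1,  σ² = 7/5 − (1)² = 2/5
E[Z_0] = 2
E[Z_1] = 1·E[Z_0] = 2
E[Z_2] = 1·E[Z_1] = 2
E[Z_3] = 1·E[Z_2] = 2
E[Z_4] = 1·E[Z_3] = 2
E[Z_5] = 1·E[Z_4] = 2
E[Z_6] = 1·E[Z_5] = 2

2


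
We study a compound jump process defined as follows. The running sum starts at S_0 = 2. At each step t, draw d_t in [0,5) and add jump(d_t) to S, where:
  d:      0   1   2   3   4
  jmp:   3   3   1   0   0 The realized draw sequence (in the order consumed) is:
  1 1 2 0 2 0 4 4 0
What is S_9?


t=0: S=2, d=1, jump=3, S_1=5
t=1: S=5, d=1, jump=3, S_2=8
t=2: S=8, d=2, jump=1, S_3=9
t=3: S=9, d=0, jump=3, S_4=12
t=4: S=12, d=2, jump=1, S_5=13
t=5: S=13, d=0, jump=3, S_6=16
t=6: S=16, d=4, jump=0, S_7=16
t=7: S=16, d=4, jump=0, S_8=16
t=8: S=16, d=0, jump=3, S_9=19

19


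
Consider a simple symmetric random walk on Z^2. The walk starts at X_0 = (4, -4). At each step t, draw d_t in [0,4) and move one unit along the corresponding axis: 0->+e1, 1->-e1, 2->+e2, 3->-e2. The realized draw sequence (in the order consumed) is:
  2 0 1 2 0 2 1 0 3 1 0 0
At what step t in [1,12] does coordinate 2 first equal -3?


1

t=0: X=(4, -4), d=2 → +e2, X_1=(4, -3)
t=1: X=(4, -3), d=0 → +e1, X_2=(5, -3)
t=2: X=(5, -3), d=1 → -e1, X_3=(4, -3)
t=3: X=(4, -3), d=2 → +e2, X_4=(4, -2)
t=4: X=(4, -2), d=0 → +e1, X_5=(5, -2)
t=5: X=(5, -2), d=2 → +e2, X_6=(5, -1)
t=6: X=(5, -1), d=1 → -e1, X_7=(4, -1)
t=7: X=(4, -1), d=0 → +e1, X_8=(5, -1)
t=8: X=(5, -1), d=3 → -e2, X_9=(5, -2)
t=9: X=(5, -2), d=1 → -e1, X_10=(4, -2)
t=10: X=(4, -2), d=0 → +e1, X_11=(5, -2)
t=11: X=(5, -2), d=0 → +e1, X_12=(6, -2)


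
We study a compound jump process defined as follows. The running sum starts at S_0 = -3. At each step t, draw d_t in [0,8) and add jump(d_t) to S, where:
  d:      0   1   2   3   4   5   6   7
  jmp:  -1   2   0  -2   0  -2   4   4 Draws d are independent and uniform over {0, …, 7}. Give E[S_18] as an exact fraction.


33/4

Outcome values over d=0..7: [-1, 2, 0, -2, 0, -2, 4, 4]
Σy = 5, Σy² = 45, M = 8
μ = 5/8 = 5/8,  σ² = 45/8 − (5/8)² = 335/64
E[S_18] = -3 + 18·(5/8) = 33/4


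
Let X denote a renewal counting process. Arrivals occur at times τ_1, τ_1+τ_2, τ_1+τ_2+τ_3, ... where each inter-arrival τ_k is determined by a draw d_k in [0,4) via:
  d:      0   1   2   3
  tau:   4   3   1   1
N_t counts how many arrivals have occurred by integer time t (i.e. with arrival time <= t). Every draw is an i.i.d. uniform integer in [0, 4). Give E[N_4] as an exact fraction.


Inter-arrival values over d=0..3: [4, 3, 1, 1]
Each d has probability 1/4, so the pmf of τ is: f(1) = 1/2, f(3) = 1/4, f(4) = 1/4
Renewal equation for m(n) = E[N_n]: condition on τ_1 = k (if k <= n, one arrival plus a fresh copy on the remaining n−k steps): m(n) = F(n) + Σ_{k<=n} f(k)·m(n−k), where F(n) = P(τ <= n) and m(0) = 0
m(1) = F(1) = 1/2
m(2) = F(2) + f(1)·m(1) = 1/2 + 1/2·1/2 = 3/4
m(3) = F(3) + f(1)·m(2) = 3/4 + 1/2·3/4 = 9/8
m(4) = F(4) + f(1)·m(3) + f(3)·m(1) = 1 + 1/2·9/8 + 1/4·1/2 = 27/16
E[N_4] = m(4) = 27/16

27/16


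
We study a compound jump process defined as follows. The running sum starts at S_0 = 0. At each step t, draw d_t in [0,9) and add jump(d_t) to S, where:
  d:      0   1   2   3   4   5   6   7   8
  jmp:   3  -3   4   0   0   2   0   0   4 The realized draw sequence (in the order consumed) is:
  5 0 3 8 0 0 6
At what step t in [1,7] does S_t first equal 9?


4

t=0: S=0, d=5, jump=2, S_1=2
t=1: S=2, d=0, jump=3, S_2=5
t=2: S=5, d=3, jump=0, S_3=5
t=3: S=5, d=8, jump=4, S_4=9
t=4: S=9, d=0, jump=3, S_5=12
t=5: S=12, d=0, jump=3, S_6=15
t=6: S=15, d=6, jump=0, S_7=15


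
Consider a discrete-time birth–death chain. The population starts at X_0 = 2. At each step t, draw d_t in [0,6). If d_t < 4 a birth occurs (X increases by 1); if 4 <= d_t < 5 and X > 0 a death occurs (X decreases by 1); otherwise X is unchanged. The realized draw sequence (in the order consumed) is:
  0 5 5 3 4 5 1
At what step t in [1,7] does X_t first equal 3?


1

t=0: X=2, d=0 → birth, X_1=3
t=1: X=3, d=5 → hold, X_2=3
t=2: X=3, d=5 → hold, X_3=3
t=3: X=3, d=3 → birth, X_4=4
t=4: X=4, d=4 → death, X_5=3
t=5: X=3, d=5 → hold, X_6=3
t=6: X=3, d=1 → birth, X_7=4


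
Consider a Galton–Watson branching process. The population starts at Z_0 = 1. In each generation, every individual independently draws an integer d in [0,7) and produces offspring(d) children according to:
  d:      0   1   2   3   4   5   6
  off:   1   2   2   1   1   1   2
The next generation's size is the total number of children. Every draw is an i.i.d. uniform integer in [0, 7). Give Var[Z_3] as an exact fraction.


262800/117649

Outcome values over d=0..6: [1, 2, 2, 1, 1, 1, 2]
Σy = 10, Σy² = 16, M = 7
μ = 10/7 = 10/7,  σ² = 16/7 − (10/7)² = 12/49
V_0 = 0, E_0 = 1
V_1 = 12/49·E_0 + (10/7)²·V_0 = 12/49;  E_1 = 10/7
V_2 = 12/49·E_1 + (10/7)²·V_1 = 2040/2401;  E_2 = 100/49
V_3 = 12/49·E_2 + (10/7)²·V_2 = 262800/117649;  E_3 = 1000/343


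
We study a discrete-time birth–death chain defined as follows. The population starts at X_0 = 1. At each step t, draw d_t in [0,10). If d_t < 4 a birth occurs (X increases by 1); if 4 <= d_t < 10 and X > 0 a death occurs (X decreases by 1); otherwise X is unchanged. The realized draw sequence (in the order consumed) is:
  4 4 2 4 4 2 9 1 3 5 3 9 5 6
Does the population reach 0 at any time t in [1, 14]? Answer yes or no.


yes

t=0: X=1, d=4 → death, X_1=0
t=1: X=0, d=4 → hold, X_2=0
t=2: X=0, d=2 → birth, X_3=1
t=3: X=1, d=4 → death, X_4=0
t=4: X=0, d=4 → hold, X_5=0
t=5: X=0, d=2 → birth, X_6=1
t=6: X=1, d=9 → death, X_7=0
t=7: X=0, d=1 → birth, X_8=1
t=8: X=1, d=3 → birth, X_9=2
t=9: X=2, d=5 → death, X_10=1
t=10: X=1, d=3 → birth, X_11=2
t=11: X=2, d=9 → death, X_12=1
t=12: X=1, d=5 → death, X_13=0
t=13: X=0, d=6 → hold, X_14=0


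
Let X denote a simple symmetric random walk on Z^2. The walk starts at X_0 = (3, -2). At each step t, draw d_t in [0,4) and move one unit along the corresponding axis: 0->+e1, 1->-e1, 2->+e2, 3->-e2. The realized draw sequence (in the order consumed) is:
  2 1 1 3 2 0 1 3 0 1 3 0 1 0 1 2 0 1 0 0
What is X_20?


t=0: X=(3, -2), d=2 → +e2, X_1=(3, -1)
t=1: X=(3, -1), d=1 → -e1, X_2=(2, -1)
t=2: X=(2, -1), d=1 → -e1, X_3=(1, -1)
t=3: X=(1, -1), d=3 → -e2, X_4=(1, -2)
t=4: X=(1, -2), d=2 → +e2, X_5=(1, -1)
t=5: X=(1, -1), d=0 → +e1, X_6=(2, -1)
t=6: X=(2, -1), d=1 → -e1, X_7=(1, -1)
t=7: X=(1, -1), d=3 → -e2, X_8=(1, -2)
t=8: X=(1, -2), d=0 → +e1, X_9=(2, -2)
t=9: X=(2, -2), d=1 → -e1, X_10=(1, -2)
t=10: X=(1, -2), d=3 → -e2, X_11=(1, -3)
t=11: X=(1, -3), d=0 → +e1, X_12=(2, -3)
t=12: X=(2, -3), d=1 → -e1, X_13=(1, -3)
t=13: X=(1, -3), d=0 → +e1, X_14=(2, -3)
t=14: X=(2, -3), d=1 → -e1, X_15=(1, -3)
t=15: X=(1, -3), d=2 → +e2, X_16=(1, -2)
t=16: X=(1, -2), d=0 → +e1, X_17=(2, -2)
t=17: X=(2, -2), d=1 → -e1, X_18=(1, -2)
t=18: X=(1, -2), d=0 → +e1, X_19=(2, -2)
t=19: X=(2, -2), d=0 → +e1, X_20=(3, -2)

(3, -2)


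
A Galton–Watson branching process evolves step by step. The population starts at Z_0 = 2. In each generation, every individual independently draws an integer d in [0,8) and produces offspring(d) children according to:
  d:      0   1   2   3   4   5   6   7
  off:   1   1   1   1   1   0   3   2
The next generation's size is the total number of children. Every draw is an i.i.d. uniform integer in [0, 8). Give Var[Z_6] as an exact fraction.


396309375/8388608

Outcome values over d=0..7: [1, 1, 1, 1, 1, 0, 3, 2]
Σy = 10, Σy² = 18, M = 8
μ = 10/8 = 5/4,  σ² = 18/8 − (5/4)² = 11/16
V_0 = 0, E_0 = 2
V_1 = 11/16·E_0 + (5/4)²·V_0 = 11/8;  E_1 = 5/2
V_2 = 11/16·E_1 + (5/4)²·V_1 = 495/128;  E_2 = 25/8
V_3 = 11/16·E_2 + (5/4)²·V_2 = 16775/2048;  E_3 = 125/32
V_4 = 11/16·E_3 + (5/4)²·V_3 = 507375/32768;  E_4 = 625/128
V_5 = 11/16·E_4 + (5/4)²·V_4 = 14444375/524288;  E_5 = 3125/512
V_6 = 11/16·E_5 + (5/4)²·V_5 = 396309375/8388608;  E_6 = 15625/2048


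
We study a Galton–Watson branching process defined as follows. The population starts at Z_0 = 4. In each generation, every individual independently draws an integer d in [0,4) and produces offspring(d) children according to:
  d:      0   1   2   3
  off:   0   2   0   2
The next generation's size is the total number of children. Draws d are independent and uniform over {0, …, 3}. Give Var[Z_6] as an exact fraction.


Outcome values over d=0..3: [0, 2, 0, 2]
Σy = 4, Σy² = 8, M = 4
μ = 4/4 = 1,  σ² = 8/4 − (1)² = 1
V_0 = 0, E_0 = 4
V_1 = 1·E_0 + (1)²·V_0 = 4;  E_1 = 4
V_2 = 1·E_1 + (1)²·V_1 = 8;  E_2 = 4
V_3 = 1·E_2 + (1)²·V_2 = 12;  E_3 = 4
V_4 = 1·E_3 + (1)²·V_3 = 16;  E_4 = 4
V_5 = 1·E_4 + (1)²·V_4 = 20;  E_5 = 4
V_6 = 1·E_5 + (1)²·V_5 = 24;  E_6 = 4

24


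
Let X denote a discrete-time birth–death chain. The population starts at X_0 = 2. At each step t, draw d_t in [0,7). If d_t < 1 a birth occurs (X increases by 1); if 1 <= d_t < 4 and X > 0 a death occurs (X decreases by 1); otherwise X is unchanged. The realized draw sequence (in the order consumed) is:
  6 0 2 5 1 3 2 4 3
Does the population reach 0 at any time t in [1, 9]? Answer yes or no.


yes

t=0: X=2, d=6 → hold, X_1=2
t=1: X=2, d=0 → birth, X_2=3
t=2: X=3, d=2 → death, X_3=2
t=3: X=2, d=5 → hold, X_4=2
t=4: X=2, d=1 → death, X_5=1
t=5: X=1, d=3 → death, X_6=0
t=6: X=0, d=2 → hold, X_7=0
t=7: X=0, d=4 → hold, X_8=0
t=8: X=0, d=3 → hold, X_9=0


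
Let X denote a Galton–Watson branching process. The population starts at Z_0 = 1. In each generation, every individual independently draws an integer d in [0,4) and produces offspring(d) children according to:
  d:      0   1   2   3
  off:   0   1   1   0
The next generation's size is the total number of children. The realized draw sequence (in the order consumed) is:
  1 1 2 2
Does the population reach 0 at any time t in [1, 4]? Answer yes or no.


gen 0: Z_0=1, draws=[1], offspring=[1], Z_1=1
gen 1: Z_1=1, draws=[1], offspring=[1], Z_2=1
gen 2: Z_2=1, draws=[2], offspring=[1], Z_3=1
gen 3: Z_3=1, draws=[2], offspring=[1], Z_4=1

no


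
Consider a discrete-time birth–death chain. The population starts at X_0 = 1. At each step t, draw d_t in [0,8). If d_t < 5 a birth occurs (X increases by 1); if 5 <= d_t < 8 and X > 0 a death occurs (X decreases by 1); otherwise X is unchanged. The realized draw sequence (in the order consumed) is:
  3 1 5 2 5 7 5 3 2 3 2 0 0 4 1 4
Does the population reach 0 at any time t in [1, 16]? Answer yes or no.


t=0: X=1, d=3 → birth, X_1=2
t=1: X=2, d=1 → birth, X_2=3
t=2: X=3, d=5 → death, X_3=2
t=3: X=2, d=2 → birth, X_4=3
t=4: X=3, d=5 → death, X_5=2
t=5: X=2, d=7 → death, X_6=1
t=6: X=1, d=5 → death, X_7=0
t=7: X=0, d=3 → birth, X_8=1
t=8: X=1, d=2 → birth, X_9=2
t=9: X=2, d=3 → birth, X_10=3
t=10: X=3, d=2 → birth, X_11=4
t=11: X=4, d=0 → birth, X_12=5
t=12: X=5, d=0 → birth, X_13=6
t=13: X=6, d=4 → birth, X_14=7
t=14: X=7, d=1 → birth, X_15=8
t=15: X=8, d=4 → birth, X_16=9

yes


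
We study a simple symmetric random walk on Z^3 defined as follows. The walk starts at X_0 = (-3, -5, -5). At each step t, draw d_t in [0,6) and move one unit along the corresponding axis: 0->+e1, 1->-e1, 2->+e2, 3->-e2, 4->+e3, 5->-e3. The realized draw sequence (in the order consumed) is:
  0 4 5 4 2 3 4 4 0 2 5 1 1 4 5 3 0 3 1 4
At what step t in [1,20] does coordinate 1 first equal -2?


1

t=0: X=(-3, -5, -5), d=0 → +e1, X_1=(-2, -5, -5)
t=1: X=(-2, -5, -5), d=4 → +e3, X_2=(-2, -5, -4)
t=2: X=(-2, -5, -4), d=5 → -e3, X_3=(-2, -5, -5)
t=3: X=(-2, -5, -5), d=4 → +e3, X_4=(-2, -5, -4)
t=4: X=(-2, -5, -4), d=2 → +e2, X_5=(-2, -4, -4)
t=5: X=(-2, -4, -4), d=3 → -e2, X_6=(-2, -5, -4)
t=6: X=(-2, -5, -4), d=4 → +e3, X_7=(-2, -5, -3)
t=7: X=(-2, -5, -3), d=4 → +e3, X_8=(-2, -5, -2)
t=8: X=(-2, -5, -2), d=0 → +e1, X_9=(-1, -5, -2)
t=9: X=(-1, -5, -2), d=2 → +e2, X_10=(-1, -4, -2)
t=10: X=(-1, -4, -2), d=5 → -e3, X_11=(-1, -4, -3)
t=11: X=(-1, -4, -3), d=1 → -e1, X_12=(-2, -4, -3)
t=12: X=(-2, -4, -3), d=1 → -e1, X_13=(-3, -4, -3)
t=13: X=(-3, -4, -3), d=4 → +e3, X_14=(-3, -4, -2)
t=14: X=(-3, -4, -2), d=5 → -e3, X_15=(-3, -4, -3)
t=15: X=(-3, -4, -3), d=3 → -e2, X_16=(-3, -5, -3)
t=16: X=(-3, -5, -3), d=0 → +e1, X_17=(-2, -5, -3)
t=17: X=(-2, -5, -3), d=3 → -e2, X_18=(-2, -6, -3)
t=18: X=(-2, -6, -3), d=1 → -e1, X_19=(-3, -6, -3)
t=19: X=(-3, -6, -3), d=4 → +e3, X_20=(-3, -6, -2)


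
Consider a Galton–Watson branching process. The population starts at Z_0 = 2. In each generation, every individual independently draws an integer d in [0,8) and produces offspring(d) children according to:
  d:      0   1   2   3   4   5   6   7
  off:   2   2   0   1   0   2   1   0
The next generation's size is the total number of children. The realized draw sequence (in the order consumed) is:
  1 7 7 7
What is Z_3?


gen 0: Z_0=2, draws=[1, 7], offspring=[2, 0], Z_1=2
gen 1: Z_1=2, draws=[7, 7], offspring=[0, 0], Z_2=0
gen 2: Z_2=0, draws=[], offspring=[], Z_3=0

0


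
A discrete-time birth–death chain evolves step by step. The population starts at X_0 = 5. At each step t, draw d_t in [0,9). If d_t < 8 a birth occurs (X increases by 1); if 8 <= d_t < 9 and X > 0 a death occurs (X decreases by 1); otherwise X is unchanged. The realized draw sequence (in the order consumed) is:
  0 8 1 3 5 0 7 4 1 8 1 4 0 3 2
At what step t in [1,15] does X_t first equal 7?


t=0: X=5, d=0 → birth, X_1=6
t=1: X=6, d=8 → death, X_2=5
t=2: X=5, d=1 → birth, X_3=6
t=3: X=6, d=3 → birth, X_4=7
t=4: X=7, d=5 → birth, X_5=8
t=5: X=8, d=0 → birth, X_6=9
t=6: X=9, d=7 → birth, X_7=10
t=7: X=10, d=4 → birth, X_8=11
t=8: X=11, d=1 → birth, X_9=12
t=9: X=12, d=8 → death, X_10=11
t=10: X=11, d=1 → birth, X_11=12
t=11: X=12, d=4 → birth, X_12=13
t=12: X=13, d=0 → birth, X_13=14
t=13: X=14, d=3 → birth, X_14=15
t=14: X=15, d=2 → birth, X_15=16

4


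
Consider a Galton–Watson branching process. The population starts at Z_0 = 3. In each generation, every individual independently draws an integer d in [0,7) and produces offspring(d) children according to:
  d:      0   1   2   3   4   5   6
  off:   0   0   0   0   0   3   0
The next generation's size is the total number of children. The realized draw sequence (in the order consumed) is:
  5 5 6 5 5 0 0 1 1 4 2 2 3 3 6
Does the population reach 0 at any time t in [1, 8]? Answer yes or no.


yes

gen 0: Z_0=3, draws=[5, 5, 6], offspring=[3, 3, 0], Z_1=6
gen 1: Z_1=6, draws=[5, 5, 0, 0, 1, 1], offspring=[3, 3, 0, 0, 0, 0], Z_2=6
gen 2: Z_2=6, draws=[4, 2, 2, 3, 3, 6], offspring=[0, 0, 0, 0, 0, 0], Z_3=0
gen 3: Z_3=0, draws=[], offspring=[], Z_4=0
gen 4: Z_4=0, draws=[], offspring=[], Z_5=0
gen 5: Z_5=0, draws=[], offspring=[], Z_6=0
gen 6: Z_6=0, draws=[], offspring=[], Z_7=0
gen 7: Z_7=0, draws=[], offspring=[], Z_8=0


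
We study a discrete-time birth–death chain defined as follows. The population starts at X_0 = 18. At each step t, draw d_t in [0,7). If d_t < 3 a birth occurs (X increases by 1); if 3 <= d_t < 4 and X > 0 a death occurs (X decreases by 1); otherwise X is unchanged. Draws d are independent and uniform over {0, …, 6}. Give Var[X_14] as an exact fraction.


X can drop by at most 1 per step and X_0 = 18 > T = 14, so X_t >= 18 − t >= 4 > 0 for every t <= 14: the floor at 0 (the 'and X > 0' condition) never binds. Hence X_14 = X_0 + Σ_{t<14} Y_t with i.i.d. increments Y_t = y(d_t) ∈ {+1, −1, 0}.
Outcome values over d=0..6: [1, 1, 1, -1, 0, 0, 0]
Σy = 2, Σy² = 4, M = 7
μ = 2/7 = 2/7,  σ² = 4/7 − (2/7)² = 24/49
Independent increments: Var[X_14] = 14·σ² = 14·(24/49) = 48/7

48/7


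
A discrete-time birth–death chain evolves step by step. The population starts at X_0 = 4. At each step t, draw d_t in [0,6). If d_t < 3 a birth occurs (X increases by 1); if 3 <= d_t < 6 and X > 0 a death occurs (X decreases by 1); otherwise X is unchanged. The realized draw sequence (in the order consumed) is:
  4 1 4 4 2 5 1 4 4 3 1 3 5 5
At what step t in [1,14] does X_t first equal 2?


t=0: X=4, d=4 → death, X_1=3
t=1: X=3, d=1 → birth, X_2=4
t=2: X=4, d=4 → death, X_3=3
t=3: X=3, d=4 → death, X_4=2
t=4: X=2, d=2 → birth, X_5=3
t=5: X=3, d=5 → death, X_6=2
t=6: X=2, d=1 → birth, X_7=3
t=7: X=3, d=4 → death, X_8=2
t=8: X=2, d=4 → death, X_9=1
t=9: X=1, d=3 → death, X_10=0
t=10: X=0, d=1 → birth, X_11=1
t=11: X=1, d=3 → death, X_12=0
t=12: X=0, d=5 → hold, X_13=0
t=13: X=0, d=5 → hold, X_14=0

4


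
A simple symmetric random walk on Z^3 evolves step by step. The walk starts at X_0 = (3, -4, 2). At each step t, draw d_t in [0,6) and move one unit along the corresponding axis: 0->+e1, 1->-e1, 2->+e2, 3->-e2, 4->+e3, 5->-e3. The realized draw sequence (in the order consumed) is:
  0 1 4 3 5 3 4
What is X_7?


(3, -6, 3)

t=0: X=(3, -4, 2), d=0 → +e1, X_1=(4, -4, 2)
t=1: X=(4, -4, 2), d=1 → -e1, X_2=(3, -4, 2)
t=2: X=(3, -4, 2), d=4 → +e3, X_3=(3, -4, 3)
t=3: X=(3, -4, 3), d=3 → -e2, X_4=(3, -5, 3)
t=4: X=(3, -5, 3), d=5 → -e3, X_5=(3, -5, 2)
t=5: X=(3, -5, 2), d=3 → -e2, X_6=(3, -6, 2)
t=6: X=(3, -6, 2), d=4 → +e3, X_7=(3, -6, 3)


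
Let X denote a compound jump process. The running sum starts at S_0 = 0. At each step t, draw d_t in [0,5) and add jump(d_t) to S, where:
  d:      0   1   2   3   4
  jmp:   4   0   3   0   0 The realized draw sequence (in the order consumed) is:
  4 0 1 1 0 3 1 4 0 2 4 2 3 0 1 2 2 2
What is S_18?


31

t=0: S=0, d=4, jump=0, S_1=0
t=1: S=0, d=0, jump=4, S_2=4
t=2: S=4, d=1, jump=0, S_3=4
t=3: S=4, d=1, jump=0, S_4=4
t=4: S=4, d=0, jump=4, S_5=8
t=5: S=8, d=3, jump=0, S_6=8
t=6: S=8, d=1, jump=0, S_7=8
t=7: S=8, d=4, jump=0, S_8=8
t=8: S=8, d=0, jump=4, S_9=12
t=9: S=12, d=2, jump=3, S_10=15
t=10: S=15, d=4, jump=0, S_11=15
t=11: S=15, d=2, jump=3, S_12=18
t=12: S=18, d=3, jump=0, S_13=18
t=13: S=18, d=0, jump=4, S_14=22
t=14: S=22, d=1, jump=0, S_15=22
t=15: S=22, d=2, jump=3, S_16=25
t=16: S=25, d=2, jump=3, S_17=28
t=17: S=28, d=2, jump=3, S_18=31


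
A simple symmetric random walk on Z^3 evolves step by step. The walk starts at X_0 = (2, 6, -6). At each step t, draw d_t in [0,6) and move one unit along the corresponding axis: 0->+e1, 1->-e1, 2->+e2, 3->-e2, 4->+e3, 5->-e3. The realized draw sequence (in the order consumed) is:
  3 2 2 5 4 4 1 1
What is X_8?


t=0: X=(2, 6, -6), d=3 → -e2, X_1=(2, 5, -6)
t=1: X=(2, 5, -6), d=2 → +e2, X_2=(2, 6, -6)
t=2: X=(2, 6, -6), d=2 → +e2, X_3=(2, 7, -6)
t=3: X=(2, 7, -6), d=5 → -e3, X_4=(2, 7, -7)
t=4: X=(2, 7, -7), d=4 → +e3, X_5=(2, 7, -6)
t=5: X=(2, 7, -6), d=4 → +e3, X_6=(2, 7, -5)
t=6: X=(2, 7, -5), d=1 → -e1, X_7=(1, 7, -5)
t=7: X=(1, 7, -5), d=1 → -e1, X_8=(0, 7, -5)

(0, 7, -5)


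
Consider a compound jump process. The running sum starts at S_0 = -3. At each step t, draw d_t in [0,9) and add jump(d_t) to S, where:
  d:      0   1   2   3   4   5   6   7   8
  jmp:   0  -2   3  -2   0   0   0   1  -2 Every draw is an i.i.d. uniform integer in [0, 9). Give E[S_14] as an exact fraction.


Outcome values over d=0..8: [0, -2, 3, -2, 0, 0, 0, 1, -2]
Σy = -2, Σy² = 22, M = 9
μ = -2/9 = -2/9,  σ² = 22/9 − (-2/9)² = 194/81
E[S_14] = -3 + 14·(-2/9) = -55/9

-55/9


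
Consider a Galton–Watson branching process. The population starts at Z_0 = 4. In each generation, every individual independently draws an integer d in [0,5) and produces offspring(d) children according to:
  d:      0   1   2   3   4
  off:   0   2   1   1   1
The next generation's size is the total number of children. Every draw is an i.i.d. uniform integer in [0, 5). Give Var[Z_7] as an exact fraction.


56/5

Outcome values over d=0..4: [0, 2, 1, 1, 1]
Σy = 5, Σy² = 7, M = 5
μ = 5/5 = 1,  σ² = 7/5 − (1)² = 2/5
V_0 = 0, E_0 = 4
V_1 = 2/5·E_0 + (1)²·V_0 = 8/5;  E_1 = 4
V_2 = 2/5·E_1 + (1)²·V_1 = 16/5;  E_2 = 4
V_3 = 2/5·E_2 + (1)²·V_2 = 24/5;  E_3 = 4
V_4 = 2/5·E_3 + (1)²·V_3 = 32/5;  E_4 = 4
V_5 = 2/5·E_4 + (1)²·V_4 = 8;  E_5 = 4
V_6 = 2/5·E_5 + (1)²·V_5 = 48/5;  E_6 = 4
V_7 = 2/5·E_6 + (1)²·V_6 = 56/5;  E_7 = 4


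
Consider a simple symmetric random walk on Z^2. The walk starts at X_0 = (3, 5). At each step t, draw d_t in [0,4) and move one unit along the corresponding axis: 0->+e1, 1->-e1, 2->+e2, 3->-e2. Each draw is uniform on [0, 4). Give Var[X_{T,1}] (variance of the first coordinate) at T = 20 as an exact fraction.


10

Outcome values over d=0..3: [1, -1, 0, 0]
Σy = 0, Σy² = 2, M = 4
μ = 0/4 = 0,  σ² = 2/4 − (0)² = 1/2
Independent increments: Var[X_20] = 20·σ² = 20·(1/2) = 10


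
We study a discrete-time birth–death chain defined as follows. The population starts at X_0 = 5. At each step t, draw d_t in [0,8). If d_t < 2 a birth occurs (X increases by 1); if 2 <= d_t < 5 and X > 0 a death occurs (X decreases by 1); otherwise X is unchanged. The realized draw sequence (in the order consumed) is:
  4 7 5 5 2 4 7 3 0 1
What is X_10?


t=0: X=5, d=4 → death, X_1=4
t=1: X=4, d=7 → hold, X_2=4
t=2: X=4, d=5 → hold, X_3=4
t=3: X=4, d=5 → hold, X_4=4
t=4: X=4, d=2 → death, X_5=3
t=5: X=3, d=4 → death, X_6=2
t=6: X=2, d=7 → hold, X_7=2
t=7: X=2, d=3 → death, X_8=1
t=8: X=1, d=0 → birth, X_9=2
t=9: X=2, d=1 → birth, X_10=3

3


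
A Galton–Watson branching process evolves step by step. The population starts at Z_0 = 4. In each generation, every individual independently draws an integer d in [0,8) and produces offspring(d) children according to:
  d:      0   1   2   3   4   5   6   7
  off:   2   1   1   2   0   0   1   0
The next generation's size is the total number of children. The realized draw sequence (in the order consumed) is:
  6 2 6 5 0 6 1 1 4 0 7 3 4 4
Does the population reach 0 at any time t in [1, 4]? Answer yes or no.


gen 0: Z_0=4, draws=[6, 2, 6, 5], offspring=[1, 1, 1, 0], Z_1=3
gen 1: Z_1=3, draws=[0, 6, 1], offspring=[2, 1, 1], Z_2=4
gen 2: Z_2=4, draws=[1, 4, 0, 7], offspring=[1, 0, 2, 0], Z_3=3
gen 3: Z_3=3, draws=[3, 4, 4], offspring=[2, 0, 0], Z_4=2

no


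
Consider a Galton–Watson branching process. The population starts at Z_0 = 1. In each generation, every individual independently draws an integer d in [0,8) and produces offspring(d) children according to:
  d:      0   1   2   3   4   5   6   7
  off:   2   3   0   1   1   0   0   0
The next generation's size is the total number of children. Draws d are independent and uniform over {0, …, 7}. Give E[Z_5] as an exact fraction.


16807/32768

Outcome values over d=0..7: [2, 3, 0, 1, 1, 0, 0, 0]
Σy = 7, Σy² = 15, M = 8
μ = 7/8 = 7/8,  σ² = 15/8 − (7/8)² = 71/64
E[Z_0] = 1
E[Z_1] = 7/8·E[Z_0] = 7/8
E[Z_2] = 7/8·E[Z_1] = 49/64
E[Z_3] = 7/8·E[Z_2] = 343/512
E[Z_4] = 7/8·E[Z_3] = 2401/4096
E[Z_5] = 7/8·E[Z_4] = 16807/32768


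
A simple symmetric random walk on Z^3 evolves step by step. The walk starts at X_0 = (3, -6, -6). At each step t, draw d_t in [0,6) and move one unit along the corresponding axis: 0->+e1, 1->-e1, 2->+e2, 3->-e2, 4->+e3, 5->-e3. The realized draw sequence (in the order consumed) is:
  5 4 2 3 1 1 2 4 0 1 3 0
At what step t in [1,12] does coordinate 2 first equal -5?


3

t=0: X=(3, -6, -6), d=5 → -e3, X_1=(3, -6, -7)
t=1: X=(3, -6, -7), d=4 → +e3, X_2=(3, -6, -6)
t=2: X=(3, -6, -6), d=2 → +e2, X_3=(3, -5, -6)
t=3: X=(3, -5, -6), d=3 → -e2, X_4=(3, -6, -6)
t=4: X=(3, -6, -6), d=1 → -e1, X_5=(2, -6, -6)
t=5: X=(2, -6, -6), d=1 → -e1, X_6=(1, -6, -6)
t=6: X=(1, -6, -6), d=2 → +e2, X_7=(1, -5, -6)
t=7: X=(1, -5, -6), d=4 → +e3, X_8=(1, -5, -5)
t=8: X=(1, -5, -5), d=0 → +e1, X_9=(2, -5, -5)
t=9: X=(2, -5, -5), d=1 → -e1, X_10=(1, -5, -5)
t=10: X=(1, -5, -5), d=3 → -e2, X_11=(1, -6, -5)
t=11: X=(1, -6, -5), d=0 → +e1, X_12=(2, -6, -5)


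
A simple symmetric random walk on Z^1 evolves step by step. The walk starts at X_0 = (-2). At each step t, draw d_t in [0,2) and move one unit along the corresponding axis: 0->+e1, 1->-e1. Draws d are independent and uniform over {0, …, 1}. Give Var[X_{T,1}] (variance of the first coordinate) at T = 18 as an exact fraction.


Outcome values over d=0..1: [1, -1]
Σy = 0, Σy² = 2, M = 2
μ = 0/2 = 0,  σ² = 2/2 − (0)² = 1
Independent increments: Var[X_18] = 18·σ² = 18·(1) = 18

18


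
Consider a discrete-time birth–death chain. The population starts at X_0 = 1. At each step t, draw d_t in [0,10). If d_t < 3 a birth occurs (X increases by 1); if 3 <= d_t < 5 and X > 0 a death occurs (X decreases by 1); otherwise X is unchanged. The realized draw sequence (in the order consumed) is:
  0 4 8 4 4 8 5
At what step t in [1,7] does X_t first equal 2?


t=0: X=1, d=0 → birth, X_1=2
t=1: X=2, d=4 → death, X_2=1
t=2: X=1, d=8 → hold, X_3=1
t=3: X=1, d=4 → death, X_4=0
t=4: X=0, d=4 → hold, X_5=0
t=5: X=0, d=8 → hold, X_6=0
t=6: X=0, d=5 → hold, X_7=0

1


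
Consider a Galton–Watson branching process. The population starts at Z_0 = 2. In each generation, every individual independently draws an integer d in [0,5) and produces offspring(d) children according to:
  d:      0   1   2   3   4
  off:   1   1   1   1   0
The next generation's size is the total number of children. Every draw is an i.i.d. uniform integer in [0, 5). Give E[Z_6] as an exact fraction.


Outcome values over d=0..4: [1, 1, 1, 1, 0]
Σy = 4, Σy² = 4, M = 5
μ = 4/5 = 4/5,  σ² = 4/5 − (4/5)² = 4/25
E[Z_0] = 2
E[Z_1] = 4/5·E[Z_0] = 8/5
E[Z_2] = 4/5·E[Z_1] = 32/25
E[Z_3] = 4/5·E[Z_2] = 128/125
E[Z_4] = 4/5·E[Z_3] = 512/625
E[Z_5] = 4/5·E[Z_4] = 2048/3125
E[Z_6] = 4/5·E[Z_5] = 8192/15625

8192/15625


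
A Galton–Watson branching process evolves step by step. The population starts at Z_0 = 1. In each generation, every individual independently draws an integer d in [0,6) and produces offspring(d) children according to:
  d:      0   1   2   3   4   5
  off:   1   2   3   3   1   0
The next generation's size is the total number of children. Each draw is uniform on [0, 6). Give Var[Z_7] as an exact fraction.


Outcome values over d=0..5: [1, 2, 3, 3, 1, 0]
Σy = 10, Σy² = 24, M = 6
μ = 10/6 = 5/3,  σ² = 24/6 − (5/3)² = 11/9
V_0 = 0, E_0 = 1
V_1 = 11/9·E_0 + (5/3)²·V_0 = 11/9;  E_1 = 5/3
V_2 = 11/9·E_1 + (5/3)²·V_1 = 440/81;  E_2 = 25/9
V_3 = 11/9·E_2 + (5/3)²·V_2 = 13475/729;  E_3 = 125/27
V_4 = 11/9·E_3 + (5/3)²·V_3 = 374000/6561;  E_4 = 625/81
V_5 = 11/9·E_4 + (5/3)²·V_4 = 9906875/59049;  E_5 = 3125/243
V_6 = 11/9·E_5 + (5/3)²·V_5 = 256025000/531441;  E_6 = 15625/729
V_7 = 11/9·E_6 + (5/3)²·V_6 = 6525921875/4782969;  E_7 = 78125/2187

6525921875/4782969


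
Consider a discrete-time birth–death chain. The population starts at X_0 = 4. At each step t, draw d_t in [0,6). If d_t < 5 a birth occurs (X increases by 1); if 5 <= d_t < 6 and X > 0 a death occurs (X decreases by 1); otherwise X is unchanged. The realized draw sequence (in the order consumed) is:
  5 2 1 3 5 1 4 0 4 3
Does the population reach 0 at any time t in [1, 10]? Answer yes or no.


no

t=0: X=4, d=5 → death, X_1=3
t=1: X=3, d=2 → birth, X_2=4
t=2: X=4, d=1 → birth, X_3=5
t=3: X=5, d=3 → birth, X_4=6
t=4: X=6, d=5 → death, X_5=5
t=5: X=5, d=1 → birth, X_6=6
t=6: X=6, d=4 → birth, X_7=7
t=7: X=7, d=0 → birth, X_8=8
t=8: X=8, d=4 → birth, X_9=9
t=9: X=9, d=3 → birth, X_10=10


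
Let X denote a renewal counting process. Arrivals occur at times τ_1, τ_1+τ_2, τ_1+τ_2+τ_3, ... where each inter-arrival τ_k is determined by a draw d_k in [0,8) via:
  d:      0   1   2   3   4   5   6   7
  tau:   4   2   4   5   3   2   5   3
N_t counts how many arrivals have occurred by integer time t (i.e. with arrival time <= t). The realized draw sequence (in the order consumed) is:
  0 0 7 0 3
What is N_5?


1

draw d_1=0: τ_1=4, arrival time A_1=4
draw d_2=0: τ_2=4, arrival time A_2=8
draw d_3=7: τ_3=3, arrival time A_3=11
draw d_4=0: τ_4=4, arrival time A_4=15
draw d_5=3: τ_5=5, arrival time A_5=20
N_t over t=0..5: 0:0 1:0 2:0 3:0 4:1 5:1


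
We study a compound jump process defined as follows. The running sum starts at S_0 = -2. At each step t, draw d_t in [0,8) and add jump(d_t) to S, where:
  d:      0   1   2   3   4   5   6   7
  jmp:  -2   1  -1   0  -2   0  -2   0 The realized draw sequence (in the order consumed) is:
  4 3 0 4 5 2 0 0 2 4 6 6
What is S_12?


t=0: S=-2, d=4, jump=-2, S_1=-4
t=1: S=-4, d=3, jump=0, S_2=-4
t=2: S=-4, d=0, jump=-2, S_3=-6
t=3: S=-6, d=4, jump=-2, S_4=-8
t=4: S=-8, d=5, jump=0, S_5=-8
t=5: S=-8, d=2, jump=-1, S_6=-9
t=6: S=-9, d=0, jump=-2, S_7=-11
t=7: S=-11, d=0, jump=-2, S_8=-13
t=8: S=-13, d=2, jump=-1, S_9=-14
t=9: S=-14, d=4, jump=-2, S_10=-16
t=10: S=-16, d=6, jump=-2, S_11=-18
t=11: S=-18, d=6, jump=-2, S_12=-20

-20


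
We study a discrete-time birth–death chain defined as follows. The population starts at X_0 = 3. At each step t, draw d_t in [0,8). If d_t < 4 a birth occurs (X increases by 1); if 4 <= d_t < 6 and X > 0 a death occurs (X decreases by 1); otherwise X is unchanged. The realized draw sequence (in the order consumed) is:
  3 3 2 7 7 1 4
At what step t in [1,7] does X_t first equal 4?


t=0: X=3, d=3 → birth, X_1=4
t=1: X=4, d=3 → birth, X_2=5
t=2: X=5, d=2 → birth, X_3=6
t=3: X=6, d=7 → hold, X_4=6
t=4: X=6, d=7 → hold, X_5=6
t=5: X=6, d=1 → birth, X_6=7
t=6: X=7, d=4 → death, X_7=6

1


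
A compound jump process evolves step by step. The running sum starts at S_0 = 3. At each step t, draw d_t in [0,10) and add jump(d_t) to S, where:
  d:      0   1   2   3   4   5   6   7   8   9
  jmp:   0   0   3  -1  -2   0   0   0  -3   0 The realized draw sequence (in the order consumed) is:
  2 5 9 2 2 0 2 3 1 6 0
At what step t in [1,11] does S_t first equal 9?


t=0: S=3, d=2, jump=3, S_1=6
t=1: S=6, d=5, jump=0, S_2=6
t=2: S=6, d=9, jump=0, S_3=6
t=3: S=6, d=2, jump=3, S_4=9
t=4: S=9, d=2, jump=3, S_5=12
t=5: S=12, d=0, jump=0, S_6=12
t=6: S=12, d=2, jump=3, S_7=15
t=7: S=15, d=3, jump=-1, S_8=14
t=8: S=14, d=1, jump=0, S_9=14
t=9: S=14, d=6, jump=0, S_10=14
t=10: S=14, d=0, jump=0, S_11=14

4


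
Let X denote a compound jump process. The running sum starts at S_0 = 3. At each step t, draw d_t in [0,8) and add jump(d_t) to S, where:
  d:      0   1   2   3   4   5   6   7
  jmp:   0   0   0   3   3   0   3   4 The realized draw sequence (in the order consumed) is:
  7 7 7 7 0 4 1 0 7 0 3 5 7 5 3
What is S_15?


t=0: S=3, d=7, jump=4, S_1=7
t=1: S=7, d=7, jump=4, S_2=11
t=2: S=11, d=7, jump=4, S_3=15
t=3: S=15, d=7, jump=4, S_4=19
t=4: S=19, d=0, jump=0, S_5=19
t=5: S=19, d=4, jump=3, S_6=22
t=6: S=22, d=1, jump=0, S_7=22
t=7: S=22, d=0, jump=0, S_8=22
t=8: S=22, d=7, jump=4, S_9=26
t=9: S=26, d=0, jump=0, S_10=26
t=10: S=26, d=3, jump=3, S_11=29
t=11: S=29, d=5, jump=0, S_12=29
t=12: S=29, d=7, jump=4, S_13=33
t=13: S=33, d=5, jump=0, S_14=33
t=14: S=33, d=3, jump=3, S_15=36

36


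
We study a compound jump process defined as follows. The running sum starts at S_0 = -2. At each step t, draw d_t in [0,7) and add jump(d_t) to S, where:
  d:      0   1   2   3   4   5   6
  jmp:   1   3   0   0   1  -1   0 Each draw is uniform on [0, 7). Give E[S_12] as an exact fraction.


34/7

Outcome values over d=0..6: [1, 3, 0, 0, 1, -1, 0]
Σy = 4, Σy² = 12, M = 7
μ = 4/7 = 4/7,  σ² = 12/7 − (4/7)² = 68/49
E[S_12] = -2 + 12·(4/7) = 34/7


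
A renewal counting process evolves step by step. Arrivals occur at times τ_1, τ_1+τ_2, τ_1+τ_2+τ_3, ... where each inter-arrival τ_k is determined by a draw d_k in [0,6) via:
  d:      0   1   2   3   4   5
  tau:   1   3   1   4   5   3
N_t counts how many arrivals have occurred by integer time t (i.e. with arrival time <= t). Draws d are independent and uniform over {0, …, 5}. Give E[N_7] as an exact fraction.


4945/2187

Inter-arrival values over d=0..5: [1, 3, 1, 4, 5, 3]
Each d has probability 1/6, so the pmf of τ is: f(1) = 1/3, f(3) = 1/3, f(4) = 1/6, f(5) = 1/6
Renewal equation for m(n) = E[N_n]: condition on τ_1 = k (if k <= n, one arrival plus a fresh copy on the remaining n−k steps): m(n) = F(n) + Σ_{k<=n} f(k)·m(n−k), where F(n) = P(τ <= n) and m(0) = 0
m(1) = F(1) = 1/3
m(2) = F(2) + f(1)·m(1) = 1/3 + 1/3·1/3 = 4/9
m(3) = F(3) + f(1)·m(2) = 2/3 + 1/3·4/9 = 22/27
m(4) = F(4) + f(1)·m(3) + f(3)·m(1) = 5/6 + 1/3·22/27 + 1/3·1/3 = 197/162
m(5) = F(5) + f(1)·m(4) + f(3)·m(2) + f(4)·m(1) = 1 + 1/3·197/162 + 1/3·4/9 + 1/6·1/3 = 391/243
m(6) = F(6) + f(1)·m(5) + f(3)·m(3) + f(4)·m(2) + f(5)·m(1) = 1 + 1/3·391/243 + 1/3·22/27 + 1/6·4/9 + 1/6·1/3 = 2825/1458
m(7) = F(7) + f(1)·m(6) + f(3)·m(4) + f(4)·m(3) + f(5)·m(2) = 1 + 1/3·2825/1458 + 1/3·197/162 + 1/6·22/27 + 1/6·4/9 = 4945/2187
E[N_7] = m(7) = 4945/2187


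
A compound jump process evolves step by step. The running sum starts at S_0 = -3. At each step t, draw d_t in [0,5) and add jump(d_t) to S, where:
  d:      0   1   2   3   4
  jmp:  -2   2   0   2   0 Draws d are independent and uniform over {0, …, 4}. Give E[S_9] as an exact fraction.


Outcome values over d=0..4: [-2, 2, 0, 2, 0]
Σy = 2, Σy² = 12, M = 5
μ = 2/5 = 2/5,  σ² = 12/5 − (2/5)² = 56/25
E[S_9] = -3 + 9·(2/5) = 3/5

3/5


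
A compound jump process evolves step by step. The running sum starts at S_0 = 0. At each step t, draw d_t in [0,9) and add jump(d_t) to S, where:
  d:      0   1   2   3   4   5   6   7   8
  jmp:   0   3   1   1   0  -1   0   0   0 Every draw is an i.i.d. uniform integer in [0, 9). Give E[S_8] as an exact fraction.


32/9

Outcome values over d=0..8: [0, 3, 1, 1, 0, -1, 0, 0, 0]
Σy = 4, Σy² = 12, M = 9
μ = 4/9 = 4/9,  σ² = 12/9 − (4/9)² = 92/81
E[S_8] = 0 + 8·(4/9) = 32/9
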